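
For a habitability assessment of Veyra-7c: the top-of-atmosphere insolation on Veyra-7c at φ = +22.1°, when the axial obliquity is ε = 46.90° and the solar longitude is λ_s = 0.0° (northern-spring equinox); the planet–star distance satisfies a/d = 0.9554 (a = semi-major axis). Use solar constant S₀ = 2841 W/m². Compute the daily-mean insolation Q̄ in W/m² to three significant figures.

Q̄ ≈ 765 W/m²

Solar declination: sin δ = sin ε · sin λ_s = sin 46.90° × sin 0.0° = 0.00000, so δ = +0.000°.
cos H₀ = −tan(+22.1°) tan(+0.000°) = -0.0000, H₀ = 1.5708 rad.
Bracket: H₀ sin φ sin δ + cos φ cos δ sin H₀ = 1.5708×0.37622×0.00000 + 0.92653×1.00000×1.00000 = 0.000000 + 0.926530 = 0.926530.
Inverse-square distance factor (a/d)² = 0.9554² = 0.912789.
Q̄ = (S₀/π) × 0.912789 × [bracket] = (2841/π) × 0.912789 × 0.926530 = 764.8 W/m².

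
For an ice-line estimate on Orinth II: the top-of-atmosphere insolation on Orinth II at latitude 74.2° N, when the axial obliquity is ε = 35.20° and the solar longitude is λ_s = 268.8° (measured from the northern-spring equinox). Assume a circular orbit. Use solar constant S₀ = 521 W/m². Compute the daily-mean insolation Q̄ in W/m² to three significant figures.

Q̄ ≈ 0.00 W/m²

Solar declination: sin δ = sin ε · sin λ_s = sin 35.20° × sin 268.8° = -0.57631, so δ = -35.191°.
cos H₀ = −tan(+74.2°) tan(-35.191°) = 2.4921 ≥ 1 ⇒ polar night, H₀ = 0 and Q̄ = 0.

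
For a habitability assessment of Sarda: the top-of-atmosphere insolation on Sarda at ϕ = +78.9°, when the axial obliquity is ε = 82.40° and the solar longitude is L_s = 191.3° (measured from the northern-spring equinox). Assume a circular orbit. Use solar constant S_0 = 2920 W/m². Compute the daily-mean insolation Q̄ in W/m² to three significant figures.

Q̄ ≈ 0.00 W/m²

Solar declination: sin δ = sin ε · sin L_s = sin 82.40° × sin 191.3° = -0.19422, so δ = -11.199°.
cos h₀ = −tan(+78.9°) tan(-11.199°) = 1.0092 ≥ 1 ⇒ polar night, h₀ = 0 and Q̄ = 0.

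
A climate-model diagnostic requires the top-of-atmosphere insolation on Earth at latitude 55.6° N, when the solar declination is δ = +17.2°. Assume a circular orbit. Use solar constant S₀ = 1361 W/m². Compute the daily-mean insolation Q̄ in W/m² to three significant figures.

cos H₀ = −tan(+55.6°) tan(+17.200°) = -0.4521, H₀ = 2.0399 rad.
Bracket: H₀ sin φ sin δ + cos φ cos δ sin H₀ = 2.0399×0.82511×0.29571 + 0.56497×0.95528×0.89197 = 0.497722 + 0.481400 = 0.979122.
Q̄ = (S₀/π) × [bracket] = (1361/π) × 0.979122 = 424.2 W/m².

Q̄ ≈ 424 W/m²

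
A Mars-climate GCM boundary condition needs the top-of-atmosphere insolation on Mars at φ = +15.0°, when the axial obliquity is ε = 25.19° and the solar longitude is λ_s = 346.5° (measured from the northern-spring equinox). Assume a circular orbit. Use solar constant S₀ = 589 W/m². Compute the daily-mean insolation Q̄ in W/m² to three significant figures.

Q̄ ≈ 173 W/m²

Solar declination: sin δ = sin ε · sin λ_s = sin 25.19° × sin 346.5° = -0.09936, so δ = -5.702°.
cos H₀ = −tan(+15.0°) tan(-5.702°) = 0.0268, H₀ = 1.5440 rad.
Bracket: H₀ sin φ sin δ + cos φ cos δ sin H₀ = 1.5440×0.25882×-0.09936 + 0.96593×0.99505×0.99964 = -0.039706 + 0.960803 = 0.921097.
Q̄ = (S₀/π) × [bracket] = (589/π) × 0.921097 = 172.7 W/m².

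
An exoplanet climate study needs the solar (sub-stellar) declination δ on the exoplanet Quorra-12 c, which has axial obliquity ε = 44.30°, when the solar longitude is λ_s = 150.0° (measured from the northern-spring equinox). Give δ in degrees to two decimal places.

δ = +20.44°

sin δ = sin ε · sin λ_s = sin 44.30° × sin 150.0° = 0.349208.
δ = arcsin(0.349208) = +20.44°.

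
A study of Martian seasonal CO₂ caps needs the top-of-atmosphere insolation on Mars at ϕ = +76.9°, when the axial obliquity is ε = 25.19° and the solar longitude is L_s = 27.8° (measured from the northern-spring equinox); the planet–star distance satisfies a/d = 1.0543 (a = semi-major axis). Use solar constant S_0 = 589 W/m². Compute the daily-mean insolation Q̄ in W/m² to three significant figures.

Q̄ ≈ 129 W/m²

Solar declination: sin δ = sin ε · sin L_s = sin 25.19° × sin 27.8° = 0.19850, so δ = +11.449°.
cos h₀ = −tan(+76.9°) tan(+11.449°) = -0.8703, h₀ = 2.6267 rad.
Bracket: h₀ sin ϕ sin δ + cos ϕ cos δ sin h₀ = 2.6267×0.97398×0.19850 + 0.22665×0.98010×0.49245 = 0.507833 + 0.109393 = 0.617226.
Inverse-square distance factor (a/d)² = 1.0543² = 1.111548.
Q̄ = (S_0/π) × 1.111548 × [bracket] = (589/π) × 1.111548 × 0.617226 = 128.6 W/m².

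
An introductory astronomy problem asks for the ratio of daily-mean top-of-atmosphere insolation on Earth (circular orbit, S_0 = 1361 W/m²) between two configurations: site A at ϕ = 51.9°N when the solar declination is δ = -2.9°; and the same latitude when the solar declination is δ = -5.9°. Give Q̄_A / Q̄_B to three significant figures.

— Configuration A (ϕ=+51.9°):
cos h₀ = −tan(+51.9°) tan(-2.900°) = 0.0646, h₀ = 1.5061 rad.
Bracket: h₀ sin ϕ sin δ + cos ϕ cos δ sin h₀ = 1.5061×0.78694×-0.05059 + 0.61704×0.99872×0.99791 = -0.059960 + 0.614962 = 0.555002.
Q̄ = (S_0/π) × [bracket] = (1361/π) × 0.555002 = 240.44 W/m².
— Configuration B (ϕ=+51.9°):
cos h₀ = −tan(+51.9°) tan(-5.900°) = 0.1318, h₀ = 1.4386 rad.
Bracket: h₀ sin ϕ sin δ + cos ϕ cos δ sin h₀ = 1.4386×0.78694×-0.10279 + 0.61704×0.99470×0.99128 = -0.116368 + 0.608418 = 0.492050.
Q̄ = (S_0/π) × [bracket] = (1361/π) × 0.492050 = 213.17 W/m².
Ratio Q̄_A / Q̄_B = 240.44 / 213.17 = 1.128.

Q̄_A / Q̄_B ≈ 1.13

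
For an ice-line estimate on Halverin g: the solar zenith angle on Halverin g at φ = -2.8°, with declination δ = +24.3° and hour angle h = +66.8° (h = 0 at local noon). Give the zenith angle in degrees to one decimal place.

θ_z = 70.2°

cos θ_z = sin φ sin δ + cos φ cos δ cos h = -0.020102 + 0.358611 = 0.338509.
θ_z = arccos(0.338509) = 70.2°.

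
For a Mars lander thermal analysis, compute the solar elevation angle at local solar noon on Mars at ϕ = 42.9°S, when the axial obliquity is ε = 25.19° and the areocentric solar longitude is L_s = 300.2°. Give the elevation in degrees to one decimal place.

68.7°

sin δ = sin 25.19° × sin 300.2° = -0.36785, so δ = -21.583°.
At local noon the hour angle is zero, so the zenith angle equals |ϕ − δ| = |-42.9° − (-21.583°)| = 21.317°.
Elevation = 90° − 21.317° = 68.7°.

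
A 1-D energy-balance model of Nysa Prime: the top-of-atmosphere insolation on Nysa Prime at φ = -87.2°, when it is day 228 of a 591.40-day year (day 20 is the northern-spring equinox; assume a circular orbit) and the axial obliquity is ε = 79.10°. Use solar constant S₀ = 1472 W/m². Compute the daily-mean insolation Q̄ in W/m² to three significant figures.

Solar longitude: λ_s = 360° × (228 − 20)/591.40 = 126.615°.
sin δ = sin 79.10° × sin 126.615° = 0.78818, so δ = +52.016°.
cos H₀ = −tan(-87.2°) tan(+52.016°) = 26.1853 ≥ 1 ⇒ polar night, H₀ = 0 and Q̄ = 0.

Q̄ ≈ 0.00 W/m²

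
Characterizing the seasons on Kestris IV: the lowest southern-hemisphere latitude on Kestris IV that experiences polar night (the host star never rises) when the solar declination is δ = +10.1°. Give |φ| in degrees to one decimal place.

Polar night requires cos H₀ = −tan φ tan δ ≥ 1, i.e. tan φ tan δ ≤ −1.
The boundary is |tan φ| · |tan δ| = 1, so |φ| = 90° − |δ| = 90° − 10.1° = 79.9° in the southern hemisphere.

|φ| = 79.9°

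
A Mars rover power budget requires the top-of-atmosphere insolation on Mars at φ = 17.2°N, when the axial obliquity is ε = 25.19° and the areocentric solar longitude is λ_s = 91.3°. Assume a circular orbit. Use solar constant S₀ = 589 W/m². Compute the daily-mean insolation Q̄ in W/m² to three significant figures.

sin δ = sin 25.19° × sin 91.3° = 0.42551, so δ = +25.183°.
cos H₀ = −tan(+17.2°) tan(+25.183°) = -0.1456, H₀ = 1.7169 rad.
Bracket: H₀ sin φ sin δ + cos φ cos δ sin H₀ = 1.7169×0.29571×0.42551 + 0.95528×0.90495×0.98935 = 0.216033 + 0.855274 = 1.071307.
Q̄ = (S₀/π) × [bracket] = (589/π) × 1.071307 = 200.9 W/m².

Q̄ ≈ 201 W/m²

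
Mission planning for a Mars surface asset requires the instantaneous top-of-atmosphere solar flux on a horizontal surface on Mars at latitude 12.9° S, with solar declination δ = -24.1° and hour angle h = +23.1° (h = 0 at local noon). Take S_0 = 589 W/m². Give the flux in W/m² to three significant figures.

536 W/m²

cos θ_z = sin ϕ sin δ + cos ϕ cos δ cos h = 0.091160 + 0.818453 = 0.909613.
Flux = S_0 · cos θ_z = 589 × 0.909613 = 535.8 W/m².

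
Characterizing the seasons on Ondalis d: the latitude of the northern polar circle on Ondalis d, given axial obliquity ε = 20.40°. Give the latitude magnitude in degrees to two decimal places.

The polar circle is the lowest latitude that experiences at least one full rotation of continuous daylight at the northern-summer solstice; it lies at |φ| = 90° − ε = 90° − 20.40° = 69.60°.

69.60°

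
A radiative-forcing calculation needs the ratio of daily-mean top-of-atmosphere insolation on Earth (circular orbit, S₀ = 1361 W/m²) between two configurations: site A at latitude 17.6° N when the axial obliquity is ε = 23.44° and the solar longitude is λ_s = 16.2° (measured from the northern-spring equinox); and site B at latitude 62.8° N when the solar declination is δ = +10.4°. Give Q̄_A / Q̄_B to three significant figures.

— Configuration A (φ=+17.6°):
Solar declination: sin δ = sin ε · sin λ_s = sin 23.44° × sin 16.2° = 0.11098, so δ = +6.372°.
cos H₀ = −tan(+17.6°) tan(+6.372°) = -0.0354, H₀ = 1.6062 rad.
Bracket: H₀ sin φ sin δ + cos φ cos δ sin H₀ = 1.6062×0.30237×0.11098 + 0.95319×0.99382×0.99937 = 0.053899 + 0.946702 = 1.000601.
Q̄ = (S₀/π) × [bracket] = (1361/π) × 1.000601 = 433.48 W/m².
— Configuration B (φ=+62.8°):
cos H₀ = −tan(+62.8°) tan(+10.400°) = -0.3571, H₀ = 1.9360 rad.
Bracket: H₀ sin φ sin δ + cos φ cos δ sin H₀ = 1.9360×0.88942×0.18052 + 0.45710×0.98357×0.93406 = 0.310840 + 0.419944 = 0.730784.
Q̄ = (S₀/π) × [bracket] = (1361/π) × 0.730784 = 316.59 W/m².
Ratio Q̄_A / Q̄_B = 433.48 / 316.59 = 1.369.

Q̄_A / Q̄_B ≈ 1.37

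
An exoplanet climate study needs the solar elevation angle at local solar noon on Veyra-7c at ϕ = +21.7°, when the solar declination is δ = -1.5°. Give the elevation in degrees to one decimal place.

At local noon the hour angle is zero, so the zenith angle equals |ϕ − δ| = |+21.7° − (-1.500°)| = 23.200°.
Elevation = 90° − 23.200° = 66.8°.

66.8°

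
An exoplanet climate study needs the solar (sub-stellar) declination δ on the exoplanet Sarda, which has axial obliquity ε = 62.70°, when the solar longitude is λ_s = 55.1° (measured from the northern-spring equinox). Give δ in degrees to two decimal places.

δ = +46.79°

sin δ = sin ε · sin λ_s = sin 62.70° × sin 55.1° = 0.728801.
δ = arcsin(0.728801) = +46.79°.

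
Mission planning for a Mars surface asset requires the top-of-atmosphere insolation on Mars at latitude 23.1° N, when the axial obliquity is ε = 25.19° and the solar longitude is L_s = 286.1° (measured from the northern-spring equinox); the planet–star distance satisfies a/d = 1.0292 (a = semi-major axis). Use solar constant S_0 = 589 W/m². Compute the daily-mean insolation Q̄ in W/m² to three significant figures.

Solar declination: sin δ = sin ε · sin L_s = sin 25.19° × sin 286.1° = -0.40893, so δ = -24.138°.
cos h₀ = −tan(+23.1°) tan(-24.138°) = 0.1911, h₀ = 1.3785 rad.
Bracket: h₀ sin ϕ sin δ + cos ϕ cos δ sin h₀ = 1.3785×0.39234×-0.40893 + 0.91982×0.91257×0.98156 = -0.221166 + 0.823922 = 0.602756.
Inverse-square distance factor (a/d)² = 1.0292² = 1.059253.
Q̄ = (S_0/π) × 1.059253 × [bracket] = (589/π) × 1.059253 × 0.602756 = 119.7 W/m².

Q̄ ≈ 120 W/m²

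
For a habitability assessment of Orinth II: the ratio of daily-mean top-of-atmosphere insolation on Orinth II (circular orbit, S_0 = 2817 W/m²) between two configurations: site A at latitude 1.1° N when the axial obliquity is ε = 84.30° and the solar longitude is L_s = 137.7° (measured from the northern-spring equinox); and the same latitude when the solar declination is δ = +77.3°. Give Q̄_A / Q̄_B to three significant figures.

Q̄_A / Q̄_B ≈ 3.05

— Configuration A (ϕ=+1.1°):
Solar declination: sin δ = sin ε · sin L_s = sin 84.30° × sin 137.7° = 0.66968, so δ = +42.043°.
cos h₀ = −tan(+1.1°) tan(+42.043°) = -0.0173, h₀ = 1.5881 rad.
Bracket: h₀ sin ϕ sin δ + cos ϕ cos δ sin h₀ = 1.5881×0.01920×0.66968 + 0.99982×0.74265×0.99985 = 0.020420 + 0.742405 = 0.762825.
Q̄ = (S_0/π) × [bracket] = (2817/π) × 0.762825 = 684.01 W/m².
— Configuration B (ϕ=+1.1°):
cos h₀ = −tan(+1.1°) tan(+77.300°) = -0.0852, h₀ = 1.6561 rad.
Bracket: h₀ sin ϕ sin δ + cos ϕ cos δ sin h₀ = 1.6561×0.01920×0.97553 + 0.99982×0.21985×0.99636 = 0.031019 + 0.219010 = 0.250029.
Q̄ = (S_0/π) × [bracket] = (2817/π) × 0.250029 = 224.20 W/m².
Ratio Q̄_A / Q̄_B = 684.01 / 224.20 = 3.051.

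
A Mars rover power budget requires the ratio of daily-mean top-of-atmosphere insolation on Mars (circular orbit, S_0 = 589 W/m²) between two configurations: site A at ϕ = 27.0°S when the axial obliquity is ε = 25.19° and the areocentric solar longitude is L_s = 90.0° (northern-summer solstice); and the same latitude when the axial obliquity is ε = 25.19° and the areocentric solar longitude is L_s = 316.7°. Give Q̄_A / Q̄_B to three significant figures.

— Configuration A (ϕ=-27.0°):
sin δ = sin 25.19° × sin 90.0° = 0.42562, so δ = +25.190°.
cos h₀ = −tan(-27.0°) tan(+25.190°) = 0.2397, h₀ = 1.3288 rad.
Bracket: h₀ sin ϕ sin δ + cos ϕ cos δ sin h₀ = 1.3288×-0.45399×0.42562 + 0.89101×0.90490×0.97086 = -0.256760 + 0.782780 = 0.526020.
Q̄ = (S_0/π) × [bracket] = (589/π) × 0.526020 = 98.621 W/m².
— Configuration B (ϕ=-27.0°):
sin δ = sin 25.19° × sin 316.7° = -0.29190, so δ = -16.972°.
cos h₀ = −tan(-27.0°) tan(-16.972°) = -0.1555, h₀ = 1.7269 rad.
Bracket: h₀ sin ϕ sin δ + cos ϕ cos δ sin h₀ = 1.7269×-0.45399×-0.29190 + 0.89101×0.95645×0.98784 = 0.228848 + 0.841844 = 1.070692.
Q̄ = (S_0/π) × [bracket] = (589/π) × 1.070692 = 200.74 W/m².
Ratio Q̄_A / Q̄_B = 98.621 / 200.74 = 0.4913.

Q̄_A / Q̄_B ≈ 0.491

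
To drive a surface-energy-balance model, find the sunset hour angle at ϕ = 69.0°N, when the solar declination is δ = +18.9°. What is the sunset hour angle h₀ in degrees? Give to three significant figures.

h₀ = 153°

cos h₀ = −tan ϕ · tan δ = −tan(+69.0°) × tan(+18.900°) = -0.8919, so h₀ = 2.6724 rad = 153.12°.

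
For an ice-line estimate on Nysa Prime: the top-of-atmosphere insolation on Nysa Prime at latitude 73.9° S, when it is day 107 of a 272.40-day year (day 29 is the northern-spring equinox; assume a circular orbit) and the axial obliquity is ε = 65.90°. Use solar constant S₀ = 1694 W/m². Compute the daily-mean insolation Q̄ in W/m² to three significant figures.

Solar longitude: λ_s = 360° × (107 − 29)/272.40 = 103.084°.
sin δ = sin 65.90° × sin 103.084° = 0.88914, so δ = +62.765°.
cos H₀ = −tan(-73.9°) tan(+62.765°) = 6.7312 ≥ 1 ⇒ polar night, H₀ = 0 and Q̄ = 0.

Q̄ ≈ 0.00 W/m²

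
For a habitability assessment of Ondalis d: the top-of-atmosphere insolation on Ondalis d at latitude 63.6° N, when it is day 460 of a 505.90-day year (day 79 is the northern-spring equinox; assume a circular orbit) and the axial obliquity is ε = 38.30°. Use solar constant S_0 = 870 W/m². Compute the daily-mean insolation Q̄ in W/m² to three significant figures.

Q̄ ≈ 0.00 W/m²

Solar longitude: L_s = 360° × (460 − 79)/505.90 = 271.121°.
sin δ = sin 38.30° × sin 271.121° = -0.61966, so δ = -38.291°.
cos h₀ = −tan(+63.6°) tan(-38.291°) = 1.5905 ≥ 1 ⇒ polar night, h₀ = 0 and Q̄ = 0.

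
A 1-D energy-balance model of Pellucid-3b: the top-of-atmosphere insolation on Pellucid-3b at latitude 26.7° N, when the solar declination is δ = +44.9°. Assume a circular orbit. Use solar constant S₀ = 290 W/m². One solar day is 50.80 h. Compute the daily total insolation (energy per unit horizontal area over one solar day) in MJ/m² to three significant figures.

20.5 MJ/m²

cos H₀ = −tan(+26.7°) tan(+44.900°) = -0.5012, H₀ = 2.0958 rad.
Bracket: H₀ sin φ sin δ + cos φ cos δ sin H₀ = 2.0958×0.44932×0.70587 + 0.89337×0.70834×0.86533 = 0.664707 + 0.547589 = 1.212296.
Q̄ = (S₀/π) × [bracket] = (290/π) × 1.212296 = 111.91 W/m².
Daily total = Q̄ × 50.80 h × 3600 s/h = 111.91 × 50.80 × 3600 / 10⁶ = 20.47 MJ/m².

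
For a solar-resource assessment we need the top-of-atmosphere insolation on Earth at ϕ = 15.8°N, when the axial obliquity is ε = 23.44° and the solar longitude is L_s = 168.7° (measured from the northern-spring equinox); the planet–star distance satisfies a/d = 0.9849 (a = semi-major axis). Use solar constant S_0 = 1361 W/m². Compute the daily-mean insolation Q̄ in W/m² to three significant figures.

Q̄ ≈ 417 W/m²

Solar declination: sin δ = sin ε · sin L_s = sin 23.44° × sin 168.7° = 0.07795, so δ = +4.470°.
cos h₀ = −tan(+15.8°) tan(+4.470°) = -0.0221, h₀ = 1.5929 rad.
Bracket: h₀ sin ϕ sin δ + cos ϕ cos δ sin h₀ = 1.5929×0.27228×0.07795 + 0.96222×0.99696×0.99976 = 0.033808 + 0.959065 = 0.992873.
Inverse-square distance factor (a/d)² = 0.9849² = 0.970028.
Q̄ = (S_0/π) × 0.970028 × [bracket] = (1361/π) × 0.970028 × 0.992873 = 417.2 W/m².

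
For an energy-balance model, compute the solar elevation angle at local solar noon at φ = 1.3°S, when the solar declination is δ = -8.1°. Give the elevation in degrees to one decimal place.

At local noon the hour angle is zero, so the zenith angle equals |φ − δ| = |-1.3° − (-8.100°)| = 6.800°.
Elevation = 90° − 6.800° = 83.2°.

83.2°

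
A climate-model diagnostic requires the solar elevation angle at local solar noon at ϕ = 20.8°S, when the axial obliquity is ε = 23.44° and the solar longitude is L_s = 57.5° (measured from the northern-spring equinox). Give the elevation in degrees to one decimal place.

Solar declination: sin δ = sin ε · sin L_s = sin 23.44° × sin 57.5° = 0.33549, so δ = +19.602°.
At local noon the hour angle is zero, so the zenith angle equals |ϕ − δ| = |-20.8° − (+19.602°)| = 40.402°.
Elevation = 90° − 40.402° = 49.6°.

49.6°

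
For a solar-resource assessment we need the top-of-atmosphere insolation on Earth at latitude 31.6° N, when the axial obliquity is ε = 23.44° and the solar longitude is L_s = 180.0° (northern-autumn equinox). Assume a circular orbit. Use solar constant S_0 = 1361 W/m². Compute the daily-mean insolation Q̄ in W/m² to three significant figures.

Solar declination: sin δ = sin ε · sin L_s = sin 23.44° × sin 180.0° = 0.00000, so δ = +0.000°.
cos h₀ = −tan(+31.6°) tan(+0.000°) = -0.0000, h₀ = 1.5708 rad.
Bracket: h₀ sin ϕ sin δ + cos ϕ cos δ sin h₀ = 1.5708×0.52399×0.00000 + 0.85173×1.00000×1.00000 = 0.000000 + 0.851730 = 0.851730.
Q̄ = (S_0/π) × [bracket] = (1361/π) × 0.851730 = 369.0 W/m².

Q̄ ≈ 369 W/m²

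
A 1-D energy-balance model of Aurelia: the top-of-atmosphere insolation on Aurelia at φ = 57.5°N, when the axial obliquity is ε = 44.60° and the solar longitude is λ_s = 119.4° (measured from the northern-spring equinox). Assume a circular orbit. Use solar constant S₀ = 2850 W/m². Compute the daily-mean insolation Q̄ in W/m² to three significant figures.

Q̄ ≈ 1.47e+03 W/m²

Solar declination: sin δ = sin ε · sin λ_s = sin 44.60° × sin 119.4° = 0.61173, so δ = +37.714°.
cos H₀ = −tan(+57.5°) tan(+37.714°) = -1.2138 ≤ −1 ⇒ polar day, H₀ = π.
Bracket: H₀ sin φ sin δ + cos φ cos δ sin H₀ = 3.1416×0.84339×0.61173 + 0.53730×0.79107×0.00000 = 1.620836 + 0.000000 = 1.620836.
Q̄ = (S₀/π) × [bracket] = (2850/π) × 1.620836 = 1470 W/m².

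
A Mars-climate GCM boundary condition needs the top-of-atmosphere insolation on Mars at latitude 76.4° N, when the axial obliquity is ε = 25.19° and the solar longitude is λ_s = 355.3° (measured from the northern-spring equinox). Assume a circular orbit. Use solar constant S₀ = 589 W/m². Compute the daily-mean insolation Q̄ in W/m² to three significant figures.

Solar declination: sin δ = sin ε · sin λ_s = sin 25.19° × sin 355.3° = -0.03487, so δ = -1.999°.
cos H₀ = −tan(+76.4°) tan(-1.999°) = 0.1442, H₀ = 1.4260 rad.
Bracket: H₀ sin φ sin δ + cos φ cos δ sin H₀ = 1.4260×0.97196×-0.03487 + 0.23514×0.99939×0.98954 = -0.048330 + 0.232539 = 0.184209.
Q̄ = (S₀/π) × [bracket] = (589/π) × 0.184209 = 34.54 W/m².

Q̄ ≈ 34.5 W/m²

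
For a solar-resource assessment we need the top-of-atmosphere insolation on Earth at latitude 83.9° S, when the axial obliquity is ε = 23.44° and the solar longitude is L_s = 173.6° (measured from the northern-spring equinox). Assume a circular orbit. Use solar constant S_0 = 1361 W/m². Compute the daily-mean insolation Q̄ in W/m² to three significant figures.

Solar declination: sin δ = sin ε · sin L_s = sin 23.44° × sin 173.6° = 0.04434, so δ = +2.541°.
cos h₀ = −tan(-83.9°) tan(+2.541°) = 0.4153, h₀ = 1.1425 rad.
Bracket: h₀ sin ϕ sin δ + cos ϕ cos δ sin h₀ = 1.1425×-0.99434×0.04434 + 0.10626×0.99902×0.90968 = -0.050372 + 0.096568 = 0.046196.
Q̄ = (S_0/π) × [bracket] = (1361/π) × 0.046196 = 20.01 W/m².

Q̄ ≈ 20.0 W/m²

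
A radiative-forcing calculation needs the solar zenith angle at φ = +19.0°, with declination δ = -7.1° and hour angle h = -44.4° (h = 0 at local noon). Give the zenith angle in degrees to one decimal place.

cos θ_z = sin φ sin δ + cos φ cos δ cos h = -0.040241 + 0.670367 = 0.630126.
θ_z = arccos(0.630126) = 50.9°.

θ_z = 50.9°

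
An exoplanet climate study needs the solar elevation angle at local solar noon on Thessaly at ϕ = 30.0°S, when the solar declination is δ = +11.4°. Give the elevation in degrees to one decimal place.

48.6°

At local noon the hour angle is zero, so the zenith angle equals |ϕ − δ| = |-30.0° − (+11.400°)| = 41.400°.
Elevation = 90° − 41.400° = 48.6°.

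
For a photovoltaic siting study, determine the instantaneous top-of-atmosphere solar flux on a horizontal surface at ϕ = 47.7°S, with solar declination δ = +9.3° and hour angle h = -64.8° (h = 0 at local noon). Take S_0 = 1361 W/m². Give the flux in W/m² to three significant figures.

222 W/m²

cos θ_z = sin ϕ sin δ + cos ϕ cos δ cos h = -0.119527 + 0.282788 = 0.163261.
Flux = S_0 · cos θ_z = 1361 × 0.163261 = 222.2 W/m².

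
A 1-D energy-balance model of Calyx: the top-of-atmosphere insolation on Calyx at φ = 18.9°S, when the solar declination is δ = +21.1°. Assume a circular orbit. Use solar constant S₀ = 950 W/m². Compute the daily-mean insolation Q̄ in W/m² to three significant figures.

cos H₀ = −tan(-18.9°) tan(+21.100°) = 0.1321, H₀ = 1.4383 rad.
Bracket: H₀ sin φ sin δ + cos φ cos δ sin H₀ = 1.4383×-0.32392×0.36000 + 0.94609×0.93295×0.99123 = -0.167722 + 0.874914 = 0.707192.
Q̄ = (S₀/π) × [bracket] = (950/π) × 0.707192 = 213.9 W/m².

Q̄ ≈ 214 W/m²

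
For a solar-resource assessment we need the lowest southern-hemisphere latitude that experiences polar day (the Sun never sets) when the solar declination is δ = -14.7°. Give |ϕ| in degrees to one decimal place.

Polar day requires cos h₀ = −tan ϕ tan δ ≤ −1, i.e. tan ϕ tan δ ≥ 1.
The boundary is |tan ϕ| · |tan δ| = 1, so |ϕ| = 90° − |δ| = 90° − 14.7° = 75.3° in the southern hemisphere.

|ϕ| = 75.3°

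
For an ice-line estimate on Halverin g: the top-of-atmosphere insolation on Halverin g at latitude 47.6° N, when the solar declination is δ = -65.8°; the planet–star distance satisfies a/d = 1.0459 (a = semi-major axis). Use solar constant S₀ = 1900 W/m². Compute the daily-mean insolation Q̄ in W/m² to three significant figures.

cos H₀ = −tan(+47.6°) tan(-65.800°) = 2.4368 ≥ 1 ⇒ polar night, H₀ = 0 and Q̄ = 0.
Inverse-square distance factor (a/d)² = 1.0459² = 1.093907.

Q̄ ≈ 0.00 W/m²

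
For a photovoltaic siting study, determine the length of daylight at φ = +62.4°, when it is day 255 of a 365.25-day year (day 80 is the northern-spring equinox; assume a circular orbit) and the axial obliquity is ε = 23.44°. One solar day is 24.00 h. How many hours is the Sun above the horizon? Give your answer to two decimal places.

12.76 h

Solar longitude: λ_s = 360° × (255 − 80)/365.25 = 172.485°.
sin δ = sin 23.44° × sin 172.485° = 0.05203, so δ = +2.982°.
cos H₀ = −tan φ · tan δ = −tan(+62.4°) × tan(+2.982°) = -0.0997, so H₀ = 1.6706 rad = 95.72°.
Daylight = 2H₀/(2π) × 24.00 h = (1.6706/π) × 24.00 = 12.76 h.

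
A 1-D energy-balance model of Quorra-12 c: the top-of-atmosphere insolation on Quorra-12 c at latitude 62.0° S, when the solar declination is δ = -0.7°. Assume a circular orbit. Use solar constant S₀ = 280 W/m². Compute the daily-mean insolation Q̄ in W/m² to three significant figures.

Q̄ ≈ 43.4 W/m²

cos H₀ = −tan(-62.0°) tan(-0.700°) = -0.0230, H₀ = 1.5938 rad.
Bracket: H₀ sin φ sin δ + cos φ cos δ sin H₀ = 1.5938×-0.88295×-0.01222 + 0.46947×0.99993×0.99974 = 0.017197 + 0.469315 = 0.486512.
Q̄ = (S₀/π) × [bracket] = (280/π) × 0.486512 = 43.36 W/m².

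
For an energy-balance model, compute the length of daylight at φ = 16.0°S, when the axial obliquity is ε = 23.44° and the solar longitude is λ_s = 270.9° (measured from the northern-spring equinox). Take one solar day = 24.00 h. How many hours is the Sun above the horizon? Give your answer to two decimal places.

Solar declination: sin δ = sin ε · sin λ_s = sin 23.44° × sin 270.9° = -0.39774, so δ = -23.437°.
cos H₀ = −tan φ · tan δ = −tan(-16.0°) × tan(-23.437°) = -0.1243, so H₀ = 1.6954 rad = 97.14°.
Daylight = 2H₀/(2π) × 24.00 h = (1.6954/π) × 24.00 = 12.95 h.

12.95 h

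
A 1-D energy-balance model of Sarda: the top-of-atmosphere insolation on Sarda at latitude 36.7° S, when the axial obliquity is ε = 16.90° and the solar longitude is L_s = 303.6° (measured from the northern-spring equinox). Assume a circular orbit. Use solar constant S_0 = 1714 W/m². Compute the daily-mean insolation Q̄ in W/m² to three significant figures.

Solar declination: sin δ = sin ε · sin L_s = sin 16.90° × sin 303.6° = -0.24213, so δ = -14.012°.
cos h₀ = −tan(-36.7°) tan(-14.012°) = -0.1860, h₀ = 1.7579 rad.
Bracket: h₀ sin ϕ sin δ + cos ϕ cos δ sin h₀ = 1.7579×-0.59763×-0.24213 + 0.80178×0.97024×0.98255 = 0.254375 + 0.764344 = 1.018719.
Q̄ = (S_0/π) × [bracket] = (1714/π) × 1.018719 = 555.8 W/m².

Q̄ ≈ 556 W/m²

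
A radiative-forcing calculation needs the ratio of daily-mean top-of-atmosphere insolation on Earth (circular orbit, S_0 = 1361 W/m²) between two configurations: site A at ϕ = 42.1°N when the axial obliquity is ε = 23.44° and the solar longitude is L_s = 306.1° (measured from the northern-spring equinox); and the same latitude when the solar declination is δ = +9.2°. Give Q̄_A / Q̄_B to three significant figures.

Q̄_A / Q̄_B ≈ 0.437

— Configuration A (ϕ=+42.1°):
Solar declination: sin δ = sin ε · sin L_s = sin 23.44° × sin 306.1° = -0.32141, so δ = -18.748°.
cos h₀ = −tan(+42.1°) tan(-18.748°) = 0.3067, h₀ = 1.2591 rad.
Bracket: h₀ sin ϕ sin δ + cos ϕ cos δ sin h₀ = 1.2591×0.67043×-0.32141 + 0.74198×0.94694×0.95181 = -0.271315 + 0.668752 = 0.397437.
Q̄ = (S_0/π) × [bracket] = (1361/π) × 0.397437 = 172.18 W/m².
— Configuration B (ϕ=+42.1°):
cos h₀ = −tan(+42.1°) tan(+9.200°) = -0.1463, h₀ = 1.7177 rad.
Bracket: h₀ sin ϕ sin δ + cos ϕ cos δ sin h₀ = 1.7177×0.67043×0.15988 + 0.74198×0.98714×0.98923 = 0.184117 + 0.724550 = 0.908667.
Q̄ = (S_0/π) × [bracket] = (1361/π) × 0.908667 = 393.65 W/m².
Ratio Q̄_A / Q̄_B = 172.18 / 393.65 = 0.4374.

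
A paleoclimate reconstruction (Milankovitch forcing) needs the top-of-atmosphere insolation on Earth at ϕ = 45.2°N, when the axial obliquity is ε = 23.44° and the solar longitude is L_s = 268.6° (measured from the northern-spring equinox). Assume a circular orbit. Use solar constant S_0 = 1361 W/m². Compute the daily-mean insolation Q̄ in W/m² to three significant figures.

Solar declination: sin δ = sin ε · sin L_s = sin 23.44° × sin 268.6° = -0.39767, so δ = -23.433°.
cos h₀ = −tan(+45.2°) tan(-23.433°) = 0.4365, h₀ = 1.1191 rad.
Bracket: h₀ sin ϕ sin δ + cos ϕ cos δ sin h₀ = 1.1191×0.70957×-0.39767 + 0.70463×0.91753×0.89973 = -0.315782 + 0.581693 = 0.265911.
Q̄ = (S_0/π) × [bracket] = (1361/π) × 0.265911 = 115.2 W/m².

Q̄ ≈ 115 W/m²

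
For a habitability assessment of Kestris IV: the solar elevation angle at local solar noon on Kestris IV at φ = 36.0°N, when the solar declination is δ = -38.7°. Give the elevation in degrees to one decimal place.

15.3°

At local noon the hour angle is zero, so the zenith angle equals |φ − δ| = |+36.0° − (-38.700°)| = 74.700°.
Elevation = 90° − 74.700° = 15.3°.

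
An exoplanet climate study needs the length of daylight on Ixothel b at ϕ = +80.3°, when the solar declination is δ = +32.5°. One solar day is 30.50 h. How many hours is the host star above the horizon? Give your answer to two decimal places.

Sunrise equation: cos h₀ = −tan ϕ · tan δ = -3.7270 ≤ −1, so the host star never sets (polar day) and h₀ = π.
Daylight = 2h₀/(2π) × 30.50 h = (3.1416/π) × 30.50 = 30.50 h.

30.50 h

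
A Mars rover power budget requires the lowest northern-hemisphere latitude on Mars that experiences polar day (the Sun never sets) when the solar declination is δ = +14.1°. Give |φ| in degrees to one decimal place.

|φ| = 75.9°

Polar day requires cos H₀ = −tan φ tan δ ≤ −1, i.e. tan φ tan δ ≥ 1.
The boundary is |tan φ| · |tan δ| = 1, so |φ| = 90° − |δ| = 90° − 14.1° = 75.9° in the northern hemisphere.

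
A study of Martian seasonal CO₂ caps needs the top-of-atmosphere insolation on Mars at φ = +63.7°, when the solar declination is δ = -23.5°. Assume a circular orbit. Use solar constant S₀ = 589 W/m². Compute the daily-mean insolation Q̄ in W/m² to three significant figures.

cos H₀ = −tan(+63.7°) tan(-23.500°) = 0.8798, H₀ = 0.4954 rad.
Bracket: H₀ sin φ sin δ + cos φ cos δ sin H₀ = 0.4954×0.89649×-0.39875 + 0.44307×0.91706×0.47539 = -0.177093 + 0.193161 = 0.016068.
Q̄ = (S₀/π) × [bracket] = (589/π) × 0.016068 = 3.013 W/m².

Q̄ ≈ 3.01 W/m²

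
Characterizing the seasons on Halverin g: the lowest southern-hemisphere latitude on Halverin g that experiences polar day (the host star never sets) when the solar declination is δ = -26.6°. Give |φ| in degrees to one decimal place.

|φ| = 63.4°

Polar day requires cos H₀ = −tan φ tan δ ≤ −1, i.e. tan φ tan δ ≥ 1.
The boundary is |tan φ| · |tan δ| = 1, so |φ| = 90° − |δ| = 90° − 26.6° = 63.4° in the southern hemisphere.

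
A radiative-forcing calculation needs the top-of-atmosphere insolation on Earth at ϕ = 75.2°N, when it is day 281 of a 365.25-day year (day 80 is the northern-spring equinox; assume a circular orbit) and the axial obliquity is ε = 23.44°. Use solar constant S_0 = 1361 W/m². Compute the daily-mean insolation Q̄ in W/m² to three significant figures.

Solar longitude: L_s = 360° × (281 − 80)/365.25 = 198.111°.
sin δ = sin 23.44° × sin 198.111° = -0.12366, so δ = -7.103°.
cos h₀ = −tan(+75.2°) tan(-7.103°) = 0.4716, h₀ = 1.0797 rad.
Bracket: h₀ sin ϕ sin δ + cos ϕ cos δ sin h₀ = 1.0797×0.96682×-0.12366 + 0.25545×0.99233×0.88179 = -0.129086 + 0.223526 = 0.094440.
Q̄ = (S_0/π) × [bracket] = (1361/π) × 0.094440 = 40.91 W/m².

Q̄ ≈ 40.9 W/m²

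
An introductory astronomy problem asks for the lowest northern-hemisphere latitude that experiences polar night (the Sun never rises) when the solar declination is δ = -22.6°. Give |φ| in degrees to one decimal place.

|φ| = 67.4°

Polar night requires cos H₀ = −tan φ tan δ ≥ 1, i.e. tan φ tan δ ≤ −1.
The boundary is |tan φ| · |tan δ| = 1, so |φ| = 90° − |δ| = 90° − 22.6° = 67.4° in the northern hemisphere.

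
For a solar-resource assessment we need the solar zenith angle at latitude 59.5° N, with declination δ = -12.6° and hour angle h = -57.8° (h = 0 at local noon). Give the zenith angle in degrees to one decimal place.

θ_z = 85.6°

cos θ_z = sin φ sin δ + cos φ cos δ cos h = -0.187959 + 0.263942 = 0.075983.
θ_z = arccos(0.075983) = 85.6°.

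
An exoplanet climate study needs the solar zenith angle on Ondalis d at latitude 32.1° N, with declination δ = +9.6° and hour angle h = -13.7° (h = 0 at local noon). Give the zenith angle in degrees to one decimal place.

cos θ_z = sin ϕ sin δ + cos ϕ cos δ cos h = 0.088621 + 0.811495 = 0.900116.
θ_z = arccos(0.900116) = 25.8°.

θ_z = 25.8°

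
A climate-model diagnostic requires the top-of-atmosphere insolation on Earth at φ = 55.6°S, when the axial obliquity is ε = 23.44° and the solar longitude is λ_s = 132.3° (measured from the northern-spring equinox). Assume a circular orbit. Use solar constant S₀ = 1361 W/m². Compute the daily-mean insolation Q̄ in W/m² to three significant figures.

Q̄ ≈ 92.8 W/m²

Solar declination: sin δ = sin ε · sin λ_s = sin 23.44° × sin 132.3° = 0.29422, so δ = +17.111°.
cos H₀ = −tan(-55.6°) tan(+17.111°) = 0.4496, H₀ = 1.1045 rad.
Bracket: H₀ sin φ sin δ + cos φ cos δ sin H₀ = 1.1045×-0.82511×0.29422 + 0.56497×0.95574×0.89323 = -0.268133 + 0.482312 = 0.214179.
Q̄ = (S₀/π) × [bracket] = (1361/π) × 0.214179 = 92.79 W/m².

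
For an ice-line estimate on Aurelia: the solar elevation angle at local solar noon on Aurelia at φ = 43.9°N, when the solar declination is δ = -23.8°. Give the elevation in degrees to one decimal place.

22.3°

At local noon the hour angle is zero, so the zenith angle equals |φ − δ| = |+43.9° − (-23.800°)| = 67.700°.
Elevation = 90° − 67.700° = 22.3°.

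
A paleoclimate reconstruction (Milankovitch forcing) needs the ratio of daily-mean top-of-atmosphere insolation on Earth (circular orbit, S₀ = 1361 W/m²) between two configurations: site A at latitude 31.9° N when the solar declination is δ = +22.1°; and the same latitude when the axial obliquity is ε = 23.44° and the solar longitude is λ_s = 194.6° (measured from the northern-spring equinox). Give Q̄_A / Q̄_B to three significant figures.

Q̄_A / Q̄_B ≈ 1.47

— Configuration A (φ=+31.9°):
cos H₀ = −tan(+31.9°) tan(+22.100°) = -0.2527, H₀ = 1.8263 rad.
Bracket: H₀ sin φ sin δ + cos φ cos δ sin H₀ = 1.8263×0.52844×0.37622 + 0.84897×0.92653×0.96753 = 0.363086 + 0.761055 = 1.124141.
Q̄ = (S₀/π) × [bracket] = (1361/π) × 1.124141 = 487.00 W/m².
— Configuration B (φ=+31.9°):
Solar declination: sin δ = sin ε · sin λ_s = sin 23.44° × sin 194.6° = -0.10027, so δ = -5.755°.
cos H₀ = −tan(+31.9°) tan(-5.755°) = 0.0627, H₀ = 1.5080 rad.
Bracket: H₀ sin φ sin δ + cos φ cos δ sin H₀ = 1.5080×0.52844×-0.10027 + 0.84897×0.99496×0.99803 = -0.079904 + 0.843027 = 0.763123.
Q̄ = (S₀/π) × [bracket] = (1361/π) × 0.763123 = 330.60 W/m².
Ratio Q̄_A / Q̄_B = 487.00 / 330.60 = 1.473.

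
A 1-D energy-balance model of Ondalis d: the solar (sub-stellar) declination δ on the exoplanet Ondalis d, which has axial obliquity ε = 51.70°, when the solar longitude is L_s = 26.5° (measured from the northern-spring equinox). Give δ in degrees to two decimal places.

δ = +20.50°

sin δ = sin ε · sin L_s = sin 51.70° × sin 26.5° = 0.350166.
δ = arcsin(0.350166) = +20.50°.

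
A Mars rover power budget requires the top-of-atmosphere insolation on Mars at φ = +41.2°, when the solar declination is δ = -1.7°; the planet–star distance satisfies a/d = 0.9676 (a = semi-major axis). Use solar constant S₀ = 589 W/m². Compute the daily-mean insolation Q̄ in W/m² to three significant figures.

Q̄ ≈ 127 W/m²

cos H₀ = −tan(+41.2°) tan(-1.700°) = 0.0260, H₀ = 1.5448 rad.
Bracket: H₀ sin φ sin δ + cos φ cos δ sin H₀ = 1.5448×0.65869×-0.02967 + 0.75241×0.99956×0.99966 = -0.030191 + 0.751823 = 0.721632.
Inverse-square distance factor (a/d)² = 0.9676² = 0.936250.
Q̄ = (S₀/π) × 0.936250 × [bracket] = (589/π) × 0.936250 × 0.721632 = 126.7 W/m².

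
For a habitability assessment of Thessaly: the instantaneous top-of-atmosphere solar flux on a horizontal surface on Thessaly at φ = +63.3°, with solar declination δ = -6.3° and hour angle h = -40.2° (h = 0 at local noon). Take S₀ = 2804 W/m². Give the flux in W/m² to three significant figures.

682 W/m²

cos θ_z = sin φ sin δ + cos φ cos δ cos h = -0.098033 + 0.341116 = 0.243083.
Flux = S₀ · cos θ_z = 2804 × 0.243083 = 681.6 W/m².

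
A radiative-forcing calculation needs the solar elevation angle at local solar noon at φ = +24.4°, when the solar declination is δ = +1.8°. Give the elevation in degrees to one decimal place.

67.4°

At local noon the hour angle is zero, so the zenith angle equals |φ − δ| = |+24.4° − (+1.800°)| = 22.600°.
Elevation = 90° − 22.600° = 67.4°.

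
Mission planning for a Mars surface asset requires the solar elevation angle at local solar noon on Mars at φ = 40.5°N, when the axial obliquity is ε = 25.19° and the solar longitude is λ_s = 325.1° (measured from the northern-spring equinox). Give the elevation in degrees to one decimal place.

35.4°

Solar declination: sin δ = sin ε · sin λ_s = sin 25.19° × sin 325.1° = -0.24352, so δ = -14.094°.
At local noon the hour angle is zero, so the zenith angle equals |φ − δ| = |+40.5° − (-14.094°)| = 54.594°.
Elevation = 90° − 54.594° = 35.4°.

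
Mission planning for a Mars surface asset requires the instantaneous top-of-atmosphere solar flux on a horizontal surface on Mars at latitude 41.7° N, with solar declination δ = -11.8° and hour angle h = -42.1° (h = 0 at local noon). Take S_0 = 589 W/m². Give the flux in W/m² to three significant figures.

239 W/m²

cos θ_z = sin ϕ sin δ + cos ϕ cos δ cos h = -0.136037 + 0.542280 = 0.406243.
Flux = S_0 · cos θ_z = 589 × 0.406243 = 239.3 W/m².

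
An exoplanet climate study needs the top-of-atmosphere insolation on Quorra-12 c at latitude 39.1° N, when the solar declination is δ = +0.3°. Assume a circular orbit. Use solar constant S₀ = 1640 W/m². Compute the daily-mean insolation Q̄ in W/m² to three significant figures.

Q̄ ≈ 408 W/m²

cos H₀ = −tan(+39.1°) tan(+0.300°) = -0.0043, H₀ = 1.5751 rad.
Bracket: H₀ sin φ sin δ + cos φ cos δ sin H₀ = 1.5751×0.63068×0.00524 + 0.77605×0.99999×0.99999 = 0.005205 + 0.776034 = 0.781239.
Q̄ = (S₀/π) × [bracket] = (1640/π) × 0.781239 = 407.8 W/m².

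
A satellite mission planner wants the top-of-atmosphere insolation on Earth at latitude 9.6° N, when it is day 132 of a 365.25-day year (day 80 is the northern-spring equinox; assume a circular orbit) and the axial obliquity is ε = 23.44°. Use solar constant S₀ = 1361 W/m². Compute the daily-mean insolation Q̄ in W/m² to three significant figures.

Q̄ ≈ 442 W/m²

Solar longitude: λ_s = 360° × (132 − 80)/365.25 = 51.253°.
sin δ = sin 23.44° × sin 51.253° = 0.31024, so δ = +18.074°.
cos H₀ = −tan(+9.6°) tan(+18.074°) = -0.0552, H₀ = 1.6260 rad.
Bracket: H₀ sin φ sin δ + cos φ cos δ sin H₀ = 1.6260×0.16677×0.31024 + 0.98600×0.95066×0.99848 = 0.084127 + 0.935926 = 1.020053.
Q̄ = (S₀/π) × [bracket] = (1361/π) × 1.020053 = 441.9 W/m².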